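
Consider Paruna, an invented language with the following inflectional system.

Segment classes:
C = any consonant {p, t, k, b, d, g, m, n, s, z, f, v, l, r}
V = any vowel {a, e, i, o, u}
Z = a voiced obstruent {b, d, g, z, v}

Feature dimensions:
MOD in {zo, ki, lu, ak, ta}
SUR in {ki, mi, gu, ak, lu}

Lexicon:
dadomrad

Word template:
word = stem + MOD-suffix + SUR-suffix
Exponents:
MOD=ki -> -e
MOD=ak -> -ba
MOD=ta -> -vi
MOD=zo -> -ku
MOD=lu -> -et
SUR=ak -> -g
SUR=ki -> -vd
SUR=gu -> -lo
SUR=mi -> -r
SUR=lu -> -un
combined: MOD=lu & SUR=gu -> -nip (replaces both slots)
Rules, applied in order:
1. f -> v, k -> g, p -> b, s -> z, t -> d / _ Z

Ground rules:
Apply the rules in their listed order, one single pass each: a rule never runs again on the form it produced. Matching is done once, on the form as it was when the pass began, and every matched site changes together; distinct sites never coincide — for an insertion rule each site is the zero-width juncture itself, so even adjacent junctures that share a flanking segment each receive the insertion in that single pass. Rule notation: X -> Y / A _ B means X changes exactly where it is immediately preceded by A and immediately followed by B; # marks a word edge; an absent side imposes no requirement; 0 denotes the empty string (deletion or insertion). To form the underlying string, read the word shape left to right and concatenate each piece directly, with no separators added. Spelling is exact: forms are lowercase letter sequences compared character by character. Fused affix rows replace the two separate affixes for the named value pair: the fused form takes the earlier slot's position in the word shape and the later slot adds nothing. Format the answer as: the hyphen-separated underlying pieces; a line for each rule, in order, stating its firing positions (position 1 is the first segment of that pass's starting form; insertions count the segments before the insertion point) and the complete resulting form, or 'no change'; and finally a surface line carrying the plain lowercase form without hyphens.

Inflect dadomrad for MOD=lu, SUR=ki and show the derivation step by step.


underlying: dadomrad-et-vd
1. f -> v, k -> g, p -> b, s -> z, t -> d / _ Z: fires at position(s) 10: dadomradedvd
surface: dadomradedvd


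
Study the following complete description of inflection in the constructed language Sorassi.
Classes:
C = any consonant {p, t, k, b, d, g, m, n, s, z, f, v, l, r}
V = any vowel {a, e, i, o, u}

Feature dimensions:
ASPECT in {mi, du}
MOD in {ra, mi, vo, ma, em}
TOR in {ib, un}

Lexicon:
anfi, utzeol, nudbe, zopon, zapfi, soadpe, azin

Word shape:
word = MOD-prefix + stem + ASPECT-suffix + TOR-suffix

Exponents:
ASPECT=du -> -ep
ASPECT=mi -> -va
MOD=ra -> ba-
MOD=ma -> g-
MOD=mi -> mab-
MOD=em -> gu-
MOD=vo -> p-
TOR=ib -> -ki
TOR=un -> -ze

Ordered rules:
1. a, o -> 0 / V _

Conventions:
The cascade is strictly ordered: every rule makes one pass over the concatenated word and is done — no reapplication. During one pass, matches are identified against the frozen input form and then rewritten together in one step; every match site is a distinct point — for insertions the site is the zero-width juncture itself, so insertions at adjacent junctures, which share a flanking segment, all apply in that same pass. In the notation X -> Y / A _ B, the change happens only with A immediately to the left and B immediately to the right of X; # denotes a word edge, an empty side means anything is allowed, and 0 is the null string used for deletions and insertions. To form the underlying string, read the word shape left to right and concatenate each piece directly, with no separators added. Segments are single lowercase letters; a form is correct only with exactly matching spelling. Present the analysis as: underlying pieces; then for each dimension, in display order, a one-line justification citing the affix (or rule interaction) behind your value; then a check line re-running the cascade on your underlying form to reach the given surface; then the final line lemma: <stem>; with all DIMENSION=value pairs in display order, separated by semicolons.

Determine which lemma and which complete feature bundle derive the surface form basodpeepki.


underlying: ba-soadpe-ep-ki
ASPECT=du - signalled by the affix -ep
MOD=ra - signalled by the affix ba-
TOR=ib - signalled by the affix -ki
check: basoadpeepki -> basodpeepki
lemma: soadpe; ASPECT=du; MOD=ra; TOR=ib


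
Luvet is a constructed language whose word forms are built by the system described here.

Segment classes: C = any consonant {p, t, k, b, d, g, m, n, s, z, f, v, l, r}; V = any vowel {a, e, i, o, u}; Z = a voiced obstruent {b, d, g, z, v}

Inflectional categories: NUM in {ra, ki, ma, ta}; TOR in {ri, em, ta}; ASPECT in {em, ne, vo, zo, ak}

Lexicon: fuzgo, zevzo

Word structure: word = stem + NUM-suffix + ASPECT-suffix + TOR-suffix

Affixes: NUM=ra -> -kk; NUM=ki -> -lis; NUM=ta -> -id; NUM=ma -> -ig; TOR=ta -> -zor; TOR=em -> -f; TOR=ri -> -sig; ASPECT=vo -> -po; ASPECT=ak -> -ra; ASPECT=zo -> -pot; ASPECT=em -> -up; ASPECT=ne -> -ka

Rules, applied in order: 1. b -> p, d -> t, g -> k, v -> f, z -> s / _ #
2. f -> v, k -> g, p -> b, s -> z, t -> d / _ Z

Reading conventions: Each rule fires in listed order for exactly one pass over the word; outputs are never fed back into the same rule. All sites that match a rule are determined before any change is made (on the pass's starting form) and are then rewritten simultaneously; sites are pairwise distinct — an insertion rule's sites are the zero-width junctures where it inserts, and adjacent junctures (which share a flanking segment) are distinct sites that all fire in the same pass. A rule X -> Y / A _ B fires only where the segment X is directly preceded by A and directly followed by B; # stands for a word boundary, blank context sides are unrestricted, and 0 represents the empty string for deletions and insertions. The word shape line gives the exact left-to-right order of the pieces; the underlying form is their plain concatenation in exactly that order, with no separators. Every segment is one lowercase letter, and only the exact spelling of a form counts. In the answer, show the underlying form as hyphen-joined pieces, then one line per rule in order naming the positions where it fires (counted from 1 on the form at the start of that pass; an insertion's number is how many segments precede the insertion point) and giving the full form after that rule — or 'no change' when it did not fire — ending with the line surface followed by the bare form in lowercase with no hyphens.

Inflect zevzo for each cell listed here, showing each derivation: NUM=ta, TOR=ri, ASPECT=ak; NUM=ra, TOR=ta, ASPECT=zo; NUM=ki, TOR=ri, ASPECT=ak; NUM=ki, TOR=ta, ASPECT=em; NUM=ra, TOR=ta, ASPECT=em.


cell NUM=ta, TOR=ri, ASPECT=ak:
underlying: zevzo-id-ra-sig
1. b -> p, d -> t, g -> k, v -> f, z -> s / _ #: fires at position(s) 12: zevzoidrasik
2. f -> v, k -> g, p -> b, s -> z, t -> d / _ Z: no change
surface: zevzoidrasik

cell NUM=ra, TOR=ta, ASPECT=zo:
underlying: zevzo-kk-pot-zor
1. b -> p, d -> t, g -> k, v -> f, z -> s / _ #: no change
2. f -> v, k -> g, p -> b, s -> z, t -> d / _ Z: fires at position(s) 10: zevzokkpodzor
surface: zevzokkpodzor

cell NUM=ki, TOR=ri, ASPECT=ak:
underlying: zevzo-lis-ra-sig
1. b -> p, d -> t, g -> k, v -> f, z -> s / _ #: fires at position(s) 13: zevzolisrasik
2. f -> v, k -> g, p -> b, s -> z, t -> d / _ Z: no change
surface: zevzolisrasik

cell NUM=ki, TOR=ta, ASPECT=em:
underlying: zevzo-lis-up-zor
1. b -> p, d -> t, g -> k, v -> f, z -> s / _ #: no change
2. f -> v, k -> g, p -> b, s -> z, t -> d / _ Z: fires at position(s) 10: zevzolisubzor
surface: zevzolisubzor

cell NUM=ra, TOR=ta, ASPECT=em:
underlying: zevzo-kk-up-zor
1. b -> p, d -> t, g -> k, v -> f, z -> s / _ #: no change
2. f -> v, k -> g, p -> b, s -> z, t -> d / _ Z: fires at position(s) 9: zevzokkubzor
surface: zevzokkubzor


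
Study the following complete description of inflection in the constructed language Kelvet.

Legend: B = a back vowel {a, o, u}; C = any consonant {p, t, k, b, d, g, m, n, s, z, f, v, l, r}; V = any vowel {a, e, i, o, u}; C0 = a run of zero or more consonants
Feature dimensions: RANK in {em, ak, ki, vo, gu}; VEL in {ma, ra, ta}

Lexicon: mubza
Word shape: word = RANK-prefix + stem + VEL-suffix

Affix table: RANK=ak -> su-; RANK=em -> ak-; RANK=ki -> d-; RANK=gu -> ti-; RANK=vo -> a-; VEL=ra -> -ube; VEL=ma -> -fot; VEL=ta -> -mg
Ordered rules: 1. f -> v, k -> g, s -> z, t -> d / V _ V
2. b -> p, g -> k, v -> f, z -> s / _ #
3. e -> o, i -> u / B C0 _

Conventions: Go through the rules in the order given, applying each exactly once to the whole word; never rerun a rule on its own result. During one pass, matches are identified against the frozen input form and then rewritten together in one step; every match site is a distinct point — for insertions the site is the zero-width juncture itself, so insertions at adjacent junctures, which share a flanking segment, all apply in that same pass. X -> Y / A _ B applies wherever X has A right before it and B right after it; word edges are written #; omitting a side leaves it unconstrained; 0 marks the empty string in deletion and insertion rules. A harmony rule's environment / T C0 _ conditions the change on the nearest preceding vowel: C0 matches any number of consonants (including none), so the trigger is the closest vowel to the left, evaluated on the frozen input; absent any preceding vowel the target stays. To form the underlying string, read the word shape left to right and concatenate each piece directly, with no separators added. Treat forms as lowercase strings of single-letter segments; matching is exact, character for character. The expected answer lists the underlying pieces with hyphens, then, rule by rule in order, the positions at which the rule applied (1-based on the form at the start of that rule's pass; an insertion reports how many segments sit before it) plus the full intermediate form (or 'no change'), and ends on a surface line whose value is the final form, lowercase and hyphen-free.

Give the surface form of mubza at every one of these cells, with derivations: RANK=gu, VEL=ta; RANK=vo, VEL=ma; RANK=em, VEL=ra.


cell RANK=gu, VEL=ta:
underlying: ti-mubza-mg
1. f -> v, k -> g, s -> z, t -> d / V _ V: no change
2. b -> p, g -> k, v -> f, z -> s / _ #: fires at position(s) 9: timubzamk
3. e -> o, i -> u / B C0 _: no change
surface: timubzamk

cell RANK=vo, VEL=ma:
underlying: a-mubza-fot
1. f -> v, k -> g, s -> z, t -> d / V _ V: fires at position(s) 7: amubzavot
2. b -> p, g -> k, v -> f, z -> s / _ #: no change
3. e -> o, i -> u / B C0 _: no change
surface: amubzavot

cell RANK=em, VEL=ra:
underlying: ak-mubza-ube
1. f -> v, k -> g, s -> z, t -> d / V _ V: no change
2. b -> p, g -> k, v -> f, z -> s / _ #: no change
3. e -> o, i -> u / B C0 _: fires at position(s) 10: akmubzaubo
surface: akmubzaubo


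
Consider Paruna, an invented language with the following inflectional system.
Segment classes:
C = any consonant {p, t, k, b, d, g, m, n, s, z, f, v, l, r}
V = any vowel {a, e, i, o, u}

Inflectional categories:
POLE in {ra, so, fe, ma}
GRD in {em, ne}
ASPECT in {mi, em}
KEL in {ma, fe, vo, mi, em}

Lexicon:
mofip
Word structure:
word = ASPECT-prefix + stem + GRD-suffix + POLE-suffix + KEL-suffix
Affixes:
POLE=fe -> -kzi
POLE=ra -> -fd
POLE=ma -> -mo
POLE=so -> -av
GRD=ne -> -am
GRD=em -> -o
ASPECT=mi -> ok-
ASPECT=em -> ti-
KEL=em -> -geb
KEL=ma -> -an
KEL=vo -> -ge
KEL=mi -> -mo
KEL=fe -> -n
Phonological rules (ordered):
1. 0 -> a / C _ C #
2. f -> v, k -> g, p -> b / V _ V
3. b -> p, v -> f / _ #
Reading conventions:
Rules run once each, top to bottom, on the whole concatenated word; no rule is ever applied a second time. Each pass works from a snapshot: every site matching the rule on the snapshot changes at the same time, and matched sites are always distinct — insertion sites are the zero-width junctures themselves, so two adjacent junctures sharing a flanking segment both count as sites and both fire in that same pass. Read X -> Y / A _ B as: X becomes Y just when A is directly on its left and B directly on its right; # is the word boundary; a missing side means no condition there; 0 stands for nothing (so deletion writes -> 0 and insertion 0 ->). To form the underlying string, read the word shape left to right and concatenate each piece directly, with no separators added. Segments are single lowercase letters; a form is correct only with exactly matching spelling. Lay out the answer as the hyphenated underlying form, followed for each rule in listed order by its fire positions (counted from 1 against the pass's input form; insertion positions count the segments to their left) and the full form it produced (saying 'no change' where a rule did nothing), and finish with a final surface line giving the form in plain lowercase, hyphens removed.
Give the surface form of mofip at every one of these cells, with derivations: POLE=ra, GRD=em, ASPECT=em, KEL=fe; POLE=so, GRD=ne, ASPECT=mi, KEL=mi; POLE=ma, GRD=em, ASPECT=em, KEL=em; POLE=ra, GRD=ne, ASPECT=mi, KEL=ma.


cell POLE=ra, GRD=em, ASPECT=em, KEL=fe:
underlying: ti-mofip-o-fd-n
1. 0 -> a / C _ C #: inserts after position(s) 10: timofipofdan
2. f -> v, k -> g, p -> b / V _ V: fires at position(s) 5, 7: timovibofdan
3. b -> p, v -> f / _ #: no change
surface: timovibofdan

cell POLE=so, GRD=ne, ASPECT=mi, KEL=mi:
underlying: ok-mofip-am-av-mo
1. 0 -> a / C _ C #: no change
2. f -> v, k -> g, p -> b / V _ V: fires at position(s) 5, 7: okmovibamavmo
3. b -> p, v -> f / _ #: no change
surface: okmovibamavmo

cell POLE=ma, GRD=em, ASPECT=em, KEL=em:
underlying: ti-mofip-o-mo-geb
1. 0 -> a / C _ C #: no change
2. f -> v, k -> g, p -> b / V _ V: fires at position(s) 5, 7: timovibomogeb
3. b -> p, v -> f / _ #: fires at position(s) 13: timovibomogep
surface: timovibomogep

cell POLE=ra, GRD=ne, ASPECT=mi, KEL=ma:
underlying: ok-mofip-am-fd-an
1. 0 -> a / C _ C #: no change
2. f -> v, k -> g, p -> b / V _ V: fires at position(s) 5, 7: okmovibamfdan
3. b -> p, v -> f / _ #: no change
surface: okmovibamfdan


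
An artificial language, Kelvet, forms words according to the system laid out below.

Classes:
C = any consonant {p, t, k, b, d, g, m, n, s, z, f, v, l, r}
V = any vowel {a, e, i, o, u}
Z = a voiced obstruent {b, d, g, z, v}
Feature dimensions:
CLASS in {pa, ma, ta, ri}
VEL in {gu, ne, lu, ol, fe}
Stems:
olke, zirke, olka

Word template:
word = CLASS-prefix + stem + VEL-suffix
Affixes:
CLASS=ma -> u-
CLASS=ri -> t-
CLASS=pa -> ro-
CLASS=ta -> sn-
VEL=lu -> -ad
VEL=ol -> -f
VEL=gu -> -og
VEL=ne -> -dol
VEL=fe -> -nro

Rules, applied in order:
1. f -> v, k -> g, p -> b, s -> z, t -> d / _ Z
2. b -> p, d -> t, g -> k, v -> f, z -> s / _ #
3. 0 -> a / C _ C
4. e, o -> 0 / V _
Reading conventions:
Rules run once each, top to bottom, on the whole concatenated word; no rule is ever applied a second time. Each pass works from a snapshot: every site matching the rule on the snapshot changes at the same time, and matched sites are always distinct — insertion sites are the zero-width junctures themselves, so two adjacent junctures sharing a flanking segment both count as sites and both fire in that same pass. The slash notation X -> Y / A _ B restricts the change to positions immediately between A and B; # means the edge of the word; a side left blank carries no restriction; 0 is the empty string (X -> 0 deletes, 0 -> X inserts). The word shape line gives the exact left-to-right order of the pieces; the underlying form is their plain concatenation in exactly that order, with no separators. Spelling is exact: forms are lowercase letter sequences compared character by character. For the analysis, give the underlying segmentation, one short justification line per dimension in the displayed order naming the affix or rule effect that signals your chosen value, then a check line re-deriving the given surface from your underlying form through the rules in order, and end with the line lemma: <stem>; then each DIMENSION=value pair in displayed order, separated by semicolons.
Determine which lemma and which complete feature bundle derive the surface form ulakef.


underlying: u-olke-f
CLASS=ma - signalled by the affix u-
VEL=ol - signalled by the affix -f
check: uolkef -> uolkef -> uolkef -> uolakef -> ulakef
lemma: olke; CLASS=ma; VEL=ol


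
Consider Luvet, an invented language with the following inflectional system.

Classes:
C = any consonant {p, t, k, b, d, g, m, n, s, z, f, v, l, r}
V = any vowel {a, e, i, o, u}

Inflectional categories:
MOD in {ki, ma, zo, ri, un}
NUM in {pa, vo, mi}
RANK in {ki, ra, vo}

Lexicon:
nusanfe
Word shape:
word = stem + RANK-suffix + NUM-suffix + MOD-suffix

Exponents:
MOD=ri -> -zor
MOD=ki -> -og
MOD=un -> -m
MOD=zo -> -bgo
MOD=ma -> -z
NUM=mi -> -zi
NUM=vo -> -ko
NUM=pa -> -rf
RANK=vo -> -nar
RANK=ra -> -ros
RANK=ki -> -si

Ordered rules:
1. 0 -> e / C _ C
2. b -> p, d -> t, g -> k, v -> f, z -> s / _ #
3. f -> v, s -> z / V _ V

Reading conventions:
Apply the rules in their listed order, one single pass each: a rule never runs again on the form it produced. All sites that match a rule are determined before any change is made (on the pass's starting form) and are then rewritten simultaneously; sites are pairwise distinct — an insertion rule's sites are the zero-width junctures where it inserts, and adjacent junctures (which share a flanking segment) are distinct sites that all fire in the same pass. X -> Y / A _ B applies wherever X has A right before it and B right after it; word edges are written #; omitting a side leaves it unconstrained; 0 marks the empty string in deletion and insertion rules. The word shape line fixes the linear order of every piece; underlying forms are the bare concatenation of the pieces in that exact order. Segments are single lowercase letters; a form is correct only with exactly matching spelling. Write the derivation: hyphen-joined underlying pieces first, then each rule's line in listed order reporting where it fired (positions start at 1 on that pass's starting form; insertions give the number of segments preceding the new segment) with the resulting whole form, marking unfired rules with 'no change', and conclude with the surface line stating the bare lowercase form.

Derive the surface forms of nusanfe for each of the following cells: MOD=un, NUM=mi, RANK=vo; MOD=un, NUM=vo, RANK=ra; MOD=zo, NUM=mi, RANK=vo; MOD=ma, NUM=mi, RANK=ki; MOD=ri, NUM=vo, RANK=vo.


cell MOD=un, NUM=mi, RANK=vo:
underlying: nusanfe-nar-zi-m
1. 0 -> e / C _ C: inserts after position(s) 5, 10: nusanefenarezim
2. b -> p, d -> t, g -> k, v -> f, z -> s / _ #: no change
3. f -> v, s -> z / V _ V: fires at position(s) 3, 7: nuzanevenarezim
surface: nuzanevenarezim

cell MOD=un, NUM=vo, RANK=ra:
underlying: nusanfe-ros-ko-m
1. 0 -> e / C _ C: inserts after position(s) 5, 10: nusaneferosekom
2. b -> p, d -> t, g -> k, v -> f, z -> s / _ #: no change
3. f -> v, s -> z / V _ V: fires at position(s) 3, 7, 11: nuzaneverozekom
surface: nuzaneverozekom

cell MOD=zo, NUM=mi, RANK=vo:
underlying: nusanfe-nar-zi-bgo
1. 0 -> e / C _ C: inserts after position(s) 5, 10, 13: nusanefenarezibego
2. b -> p, d -> t, g -> k, v -> f, z -> s / _ #: no change
3. f -> v, s -> z / V _ V: fires at position(s) 3, 7: nuzanevenarezibego
surface: nuzanevenarezibego

cell MOD=ma, NUM=mi, RANK=ki:
underlying: nusanfe-si-zi-z
1. 0 -> e / C _ C: inserts after position(s) 5: nusanefesiziz
2. b -> p, d -> t, g -> k, v -> f, z -> s / _ #: fires at position(s) 13: nusanefesizis
3. f -> v, s -> z / V _ V: fires at position(s) 3, 7, 9: nuzanevezizis
surface: nuzanevezizis

cell MOD=ri, NUM=vo, RANK=vo:
underlying: nusanfe-nar-ko-zor
1. 0 -> e / C _ C: inserts after position(s) 5, 10: nusanefenarekozor
2. b -> p, d -> t, g -> k, v -> f, z -> s / _ #: no change
3. f -> v, s -> z / V _ V: fires at position(s) 3, 7: nuzanevenarekozor
surface: nuzanevenarekozor


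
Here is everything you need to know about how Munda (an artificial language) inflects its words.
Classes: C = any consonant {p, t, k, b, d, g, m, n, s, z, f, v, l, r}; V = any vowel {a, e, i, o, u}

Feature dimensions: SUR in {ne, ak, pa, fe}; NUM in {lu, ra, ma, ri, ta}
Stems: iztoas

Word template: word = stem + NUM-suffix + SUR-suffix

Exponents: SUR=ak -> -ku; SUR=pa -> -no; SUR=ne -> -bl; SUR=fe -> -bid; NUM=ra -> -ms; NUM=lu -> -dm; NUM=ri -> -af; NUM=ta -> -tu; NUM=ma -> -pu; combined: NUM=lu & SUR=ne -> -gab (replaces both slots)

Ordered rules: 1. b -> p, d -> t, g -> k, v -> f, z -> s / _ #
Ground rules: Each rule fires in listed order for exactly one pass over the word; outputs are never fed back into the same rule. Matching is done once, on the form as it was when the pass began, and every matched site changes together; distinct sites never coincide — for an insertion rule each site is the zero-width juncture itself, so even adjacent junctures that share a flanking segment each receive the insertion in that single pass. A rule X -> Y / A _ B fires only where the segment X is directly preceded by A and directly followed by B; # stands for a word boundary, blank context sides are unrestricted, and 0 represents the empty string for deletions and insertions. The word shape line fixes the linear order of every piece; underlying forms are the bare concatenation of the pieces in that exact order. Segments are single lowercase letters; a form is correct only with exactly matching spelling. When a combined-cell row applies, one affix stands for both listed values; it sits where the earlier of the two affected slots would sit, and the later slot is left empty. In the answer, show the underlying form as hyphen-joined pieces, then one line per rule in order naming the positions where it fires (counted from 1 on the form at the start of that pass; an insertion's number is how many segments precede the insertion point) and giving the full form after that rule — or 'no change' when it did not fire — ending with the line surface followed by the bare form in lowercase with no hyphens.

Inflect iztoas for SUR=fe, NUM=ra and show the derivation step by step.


underlying: iztoas-ms-bid
1. b -> p, d -> t, g -> k, v -> f, z -> s / _ #: fires at position(s) 11: iztoasmsbit
surface: iztoasmsbit


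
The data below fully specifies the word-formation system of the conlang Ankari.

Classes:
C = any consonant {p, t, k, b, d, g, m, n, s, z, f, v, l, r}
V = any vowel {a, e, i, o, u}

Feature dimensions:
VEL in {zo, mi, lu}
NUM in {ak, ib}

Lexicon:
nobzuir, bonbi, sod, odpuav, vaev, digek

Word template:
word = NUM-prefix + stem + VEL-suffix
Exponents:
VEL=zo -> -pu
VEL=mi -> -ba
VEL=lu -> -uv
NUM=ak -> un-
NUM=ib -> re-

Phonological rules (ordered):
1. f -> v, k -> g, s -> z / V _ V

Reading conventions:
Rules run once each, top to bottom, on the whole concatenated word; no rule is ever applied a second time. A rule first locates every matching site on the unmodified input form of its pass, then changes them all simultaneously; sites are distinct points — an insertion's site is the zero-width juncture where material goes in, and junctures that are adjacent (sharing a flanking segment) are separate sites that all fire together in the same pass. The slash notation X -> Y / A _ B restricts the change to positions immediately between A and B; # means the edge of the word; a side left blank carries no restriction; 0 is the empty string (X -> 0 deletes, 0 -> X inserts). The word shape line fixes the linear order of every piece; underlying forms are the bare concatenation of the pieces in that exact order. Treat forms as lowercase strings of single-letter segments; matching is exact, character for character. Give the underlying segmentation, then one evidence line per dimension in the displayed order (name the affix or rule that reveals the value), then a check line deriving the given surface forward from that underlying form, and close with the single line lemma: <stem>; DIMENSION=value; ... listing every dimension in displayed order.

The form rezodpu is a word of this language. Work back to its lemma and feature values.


underlying: re-sod-pu
VEL=zo - signalled by the affix -pu
NUM=ib - signalled by the affix re-
check: resodpu -> rezodpu
lemma: sod; VEL=zo; NUM=ib


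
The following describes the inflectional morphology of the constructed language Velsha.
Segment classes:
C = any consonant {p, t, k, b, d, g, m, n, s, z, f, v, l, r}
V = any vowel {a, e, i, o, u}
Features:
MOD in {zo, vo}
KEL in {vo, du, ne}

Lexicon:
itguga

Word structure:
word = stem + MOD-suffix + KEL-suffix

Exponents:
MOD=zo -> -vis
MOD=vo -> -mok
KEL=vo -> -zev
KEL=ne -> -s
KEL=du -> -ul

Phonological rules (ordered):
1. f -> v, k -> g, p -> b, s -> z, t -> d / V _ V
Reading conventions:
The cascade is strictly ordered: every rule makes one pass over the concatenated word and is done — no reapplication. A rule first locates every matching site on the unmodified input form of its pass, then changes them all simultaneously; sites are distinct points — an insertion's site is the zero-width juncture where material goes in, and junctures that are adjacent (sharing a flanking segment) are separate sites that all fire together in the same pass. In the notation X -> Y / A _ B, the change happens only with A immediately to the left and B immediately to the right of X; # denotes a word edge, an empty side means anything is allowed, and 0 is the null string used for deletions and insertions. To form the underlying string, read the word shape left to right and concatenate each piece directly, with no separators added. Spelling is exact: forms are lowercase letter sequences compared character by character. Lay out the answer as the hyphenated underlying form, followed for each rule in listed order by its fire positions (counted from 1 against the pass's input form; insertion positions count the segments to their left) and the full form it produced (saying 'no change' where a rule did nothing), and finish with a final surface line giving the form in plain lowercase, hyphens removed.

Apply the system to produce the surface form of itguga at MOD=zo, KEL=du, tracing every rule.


underlying: itguga-vis-ul
1. f -> v, k -> g, p -> b, s -> z, t -> d / V _ V: fires at position(s) 9: itgugavizul
surface: itgugavizul


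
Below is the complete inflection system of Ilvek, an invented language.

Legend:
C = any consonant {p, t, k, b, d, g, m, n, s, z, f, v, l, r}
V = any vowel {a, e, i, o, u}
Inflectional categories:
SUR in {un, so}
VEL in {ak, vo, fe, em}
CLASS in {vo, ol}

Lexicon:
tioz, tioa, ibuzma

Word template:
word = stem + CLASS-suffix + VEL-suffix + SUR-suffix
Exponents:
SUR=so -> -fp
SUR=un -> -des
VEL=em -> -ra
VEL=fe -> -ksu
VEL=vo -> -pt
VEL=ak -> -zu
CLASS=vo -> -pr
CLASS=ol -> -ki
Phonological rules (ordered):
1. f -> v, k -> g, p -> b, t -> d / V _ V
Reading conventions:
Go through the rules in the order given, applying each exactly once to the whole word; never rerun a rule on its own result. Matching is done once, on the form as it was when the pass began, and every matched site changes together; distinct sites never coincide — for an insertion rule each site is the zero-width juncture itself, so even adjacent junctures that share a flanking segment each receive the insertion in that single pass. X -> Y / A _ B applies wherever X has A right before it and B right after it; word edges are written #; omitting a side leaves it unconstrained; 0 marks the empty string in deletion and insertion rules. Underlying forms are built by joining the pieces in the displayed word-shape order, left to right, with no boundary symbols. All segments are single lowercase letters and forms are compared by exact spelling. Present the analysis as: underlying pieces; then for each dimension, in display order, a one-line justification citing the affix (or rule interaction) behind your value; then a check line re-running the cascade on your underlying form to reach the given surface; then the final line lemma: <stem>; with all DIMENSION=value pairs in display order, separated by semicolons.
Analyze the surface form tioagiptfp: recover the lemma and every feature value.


underlying: tioa-ki-pt-fp
SUR=so - signalled by the affix -fp
VEL=vo - signalled by the affix -pt
CLASS=ol - signalled by the affix -ki
check: tioakiptfp -> tioagiptfp
lemma: tioa; SUR=so; VEL=vo; CLASS=ol


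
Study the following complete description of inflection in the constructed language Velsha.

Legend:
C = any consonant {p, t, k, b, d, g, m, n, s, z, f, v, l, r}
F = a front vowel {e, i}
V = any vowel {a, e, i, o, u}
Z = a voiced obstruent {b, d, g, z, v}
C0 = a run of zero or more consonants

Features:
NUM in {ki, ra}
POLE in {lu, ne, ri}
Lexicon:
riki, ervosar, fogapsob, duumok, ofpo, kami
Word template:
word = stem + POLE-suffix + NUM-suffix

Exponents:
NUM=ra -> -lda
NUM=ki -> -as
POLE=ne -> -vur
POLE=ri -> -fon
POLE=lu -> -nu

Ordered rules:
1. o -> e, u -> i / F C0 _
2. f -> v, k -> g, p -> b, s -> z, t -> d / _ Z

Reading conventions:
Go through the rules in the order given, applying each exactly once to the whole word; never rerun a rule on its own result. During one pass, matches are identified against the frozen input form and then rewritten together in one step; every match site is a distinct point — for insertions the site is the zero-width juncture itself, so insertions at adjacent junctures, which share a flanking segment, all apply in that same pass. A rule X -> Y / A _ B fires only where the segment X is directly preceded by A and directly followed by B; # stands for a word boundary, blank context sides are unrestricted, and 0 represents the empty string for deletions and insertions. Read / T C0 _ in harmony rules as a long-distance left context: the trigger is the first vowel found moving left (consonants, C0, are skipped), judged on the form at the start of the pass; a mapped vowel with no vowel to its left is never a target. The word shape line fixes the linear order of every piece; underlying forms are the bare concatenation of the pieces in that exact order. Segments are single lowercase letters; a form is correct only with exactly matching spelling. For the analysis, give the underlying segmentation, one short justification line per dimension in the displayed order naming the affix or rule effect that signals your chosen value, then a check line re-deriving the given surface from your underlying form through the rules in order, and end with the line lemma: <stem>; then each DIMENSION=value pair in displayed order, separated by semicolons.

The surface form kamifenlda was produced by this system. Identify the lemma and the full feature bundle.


underlying: kami-fon-lda
NUM=ra - signalled by the affix -lda
POLE=ri - signalled by the affix -fon
check: kamifonlda -> kamifenlda -> kamifenlda
lemma: kami; NUM=ra; POLE=ri


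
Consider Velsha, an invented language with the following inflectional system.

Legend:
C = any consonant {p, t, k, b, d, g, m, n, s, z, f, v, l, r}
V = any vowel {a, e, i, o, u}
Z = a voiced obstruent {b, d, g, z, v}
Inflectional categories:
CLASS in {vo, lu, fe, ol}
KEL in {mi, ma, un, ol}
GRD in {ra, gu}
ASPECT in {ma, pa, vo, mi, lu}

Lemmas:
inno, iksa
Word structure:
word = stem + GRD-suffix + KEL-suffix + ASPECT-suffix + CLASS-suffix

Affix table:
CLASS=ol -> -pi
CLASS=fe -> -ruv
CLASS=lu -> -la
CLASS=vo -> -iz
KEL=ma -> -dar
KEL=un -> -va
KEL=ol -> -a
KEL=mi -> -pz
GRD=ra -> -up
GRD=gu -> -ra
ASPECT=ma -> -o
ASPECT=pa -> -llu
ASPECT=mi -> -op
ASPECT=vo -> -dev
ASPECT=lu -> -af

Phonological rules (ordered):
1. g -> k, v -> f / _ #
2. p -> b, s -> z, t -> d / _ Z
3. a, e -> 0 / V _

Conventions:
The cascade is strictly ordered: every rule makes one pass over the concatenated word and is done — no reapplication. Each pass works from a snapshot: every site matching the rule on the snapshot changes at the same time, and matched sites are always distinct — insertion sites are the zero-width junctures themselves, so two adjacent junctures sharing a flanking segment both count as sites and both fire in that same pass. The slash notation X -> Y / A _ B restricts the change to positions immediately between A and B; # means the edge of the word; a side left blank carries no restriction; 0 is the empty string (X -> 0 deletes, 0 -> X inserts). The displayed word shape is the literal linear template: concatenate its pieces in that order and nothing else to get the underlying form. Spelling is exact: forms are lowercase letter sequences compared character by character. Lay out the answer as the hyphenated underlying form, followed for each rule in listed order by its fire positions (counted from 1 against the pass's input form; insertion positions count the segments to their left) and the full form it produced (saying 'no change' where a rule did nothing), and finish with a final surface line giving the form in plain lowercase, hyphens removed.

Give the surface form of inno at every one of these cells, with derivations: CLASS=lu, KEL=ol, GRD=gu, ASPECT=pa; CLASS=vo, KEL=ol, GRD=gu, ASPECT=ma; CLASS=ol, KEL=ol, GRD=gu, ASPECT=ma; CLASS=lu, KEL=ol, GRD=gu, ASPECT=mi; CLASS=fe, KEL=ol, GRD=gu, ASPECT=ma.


cell CLASS=lu, KEL=ol, GRD=gu, ASPECT=pa:
underlying: inno-ra-a-llu-la
1. g -> k, v -> f / _ #: no change
2. p -> b, s -> z, t -> d / _ Z: no change
3. a, e -> 0 / V _: fires at position(s) 7: innorallula
surface: innorallula

cell CLASS=vo, KEL=ol, GRD=gu, ASPECT=ma:
underlying: inno-ra-a-o-iz
1. g -> k, v -> f / _ #: no change
2. p -> b, s -> z, t -> d / _ Z: no change
3. a, e -> 0 / V _: fires at position(s) 7: innoraoiz
surface: innoraoiz

cell CLASS=ol, KEL=ol, GRD=gu, ASPECT=ma:
underlying: inno-ra-a-o-pi
1. g -> k, v -> f / _ #: no change
2. p -> b, s -> z, t -> d / _ Z: no change
3. a, e -> 0 / V _: fires at position(s) 7: innoraopi
surface: innoraopi

cell CLASS=lu, KEL=ol, GRD=gu, ASPECT=mi:
underlying: inno-ra-a-op-la
1. g -> k, v -> f / _ #: no change
2. p -> b, s -> z, t -> d / _ Z: no change
3. a, e -> 0 / V _: fires at position(s) 7: innoraopla
surface: innoraopla

cell CLASS=fe, KEL=ol, GRD=gu, ASPECT=ma:
underlying: inno-ra-a-o-ruv
1. g -> k, v -> f / _ #: fires at position(s) 11: innoraaoruf
2. p -> b, s -> z, t -> d / _ Z: no change
3. a, e -> 0 / V _: fires at position(s) 7: innoraoruf
surface: innoraoruf


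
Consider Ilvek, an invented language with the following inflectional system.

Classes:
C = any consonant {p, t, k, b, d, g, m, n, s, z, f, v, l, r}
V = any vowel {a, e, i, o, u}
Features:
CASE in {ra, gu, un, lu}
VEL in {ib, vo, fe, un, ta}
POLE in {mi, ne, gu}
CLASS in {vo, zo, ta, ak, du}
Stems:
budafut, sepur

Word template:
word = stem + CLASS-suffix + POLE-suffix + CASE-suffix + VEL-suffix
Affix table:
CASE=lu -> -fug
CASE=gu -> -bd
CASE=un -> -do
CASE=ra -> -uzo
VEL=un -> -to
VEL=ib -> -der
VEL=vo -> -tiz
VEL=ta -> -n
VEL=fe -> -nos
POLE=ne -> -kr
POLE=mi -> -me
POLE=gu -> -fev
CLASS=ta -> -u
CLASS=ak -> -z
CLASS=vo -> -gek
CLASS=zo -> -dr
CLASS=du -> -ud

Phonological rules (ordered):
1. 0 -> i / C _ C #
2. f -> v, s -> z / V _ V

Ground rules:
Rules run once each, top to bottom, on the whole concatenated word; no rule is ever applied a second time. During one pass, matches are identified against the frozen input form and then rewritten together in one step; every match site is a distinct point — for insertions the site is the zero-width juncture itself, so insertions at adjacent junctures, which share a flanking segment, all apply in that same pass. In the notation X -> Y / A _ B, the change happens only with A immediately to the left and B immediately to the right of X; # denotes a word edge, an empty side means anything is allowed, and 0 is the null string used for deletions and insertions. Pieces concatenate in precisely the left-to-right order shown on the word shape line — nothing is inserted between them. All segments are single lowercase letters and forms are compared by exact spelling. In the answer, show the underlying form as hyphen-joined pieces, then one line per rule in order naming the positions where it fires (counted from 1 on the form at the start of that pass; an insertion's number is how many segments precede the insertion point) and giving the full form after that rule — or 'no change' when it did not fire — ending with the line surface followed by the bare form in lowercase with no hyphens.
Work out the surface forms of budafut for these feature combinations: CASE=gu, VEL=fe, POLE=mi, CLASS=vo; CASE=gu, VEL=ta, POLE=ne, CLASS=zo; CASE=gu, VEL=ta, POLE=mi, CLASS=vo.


cell CASE=gu, VEL=fe, POLE=mi, CLASS=vo:
underlying: budafut-gek-me-bd-nos
1. 0 -> i / C _ C #: no change
2. f -> v, s -> z / V _ V: fires at position(s) 5: budavutgekmebdnos
surface: budavutgekmebdnos

cell CASE=gu, VEL=ta, POLE=ne, CLASS=zo:
underlying: budafut-dr-kr-bd-n
1. 0 -> i / C _ C #: inserts after position(s) 13: budafutdrkrbdin
2. f -> v, s -> z / V _ V: fires at position(s) 5: budavutdrkrbdin
surface: budavutdrkrbdin

cell CASE=gu, VEL=ta, POLE=mi, CLASS=vo:
underlying: budafut-gek-me-bd-n
1. 0 -> i / C _ C #: inserts after position(s) 14: budafutgekmebdin
2. f -> v, s -> z / V _ V: fires at position(s) 5: budavutgekmebdin
surface: budavutgekmebdin


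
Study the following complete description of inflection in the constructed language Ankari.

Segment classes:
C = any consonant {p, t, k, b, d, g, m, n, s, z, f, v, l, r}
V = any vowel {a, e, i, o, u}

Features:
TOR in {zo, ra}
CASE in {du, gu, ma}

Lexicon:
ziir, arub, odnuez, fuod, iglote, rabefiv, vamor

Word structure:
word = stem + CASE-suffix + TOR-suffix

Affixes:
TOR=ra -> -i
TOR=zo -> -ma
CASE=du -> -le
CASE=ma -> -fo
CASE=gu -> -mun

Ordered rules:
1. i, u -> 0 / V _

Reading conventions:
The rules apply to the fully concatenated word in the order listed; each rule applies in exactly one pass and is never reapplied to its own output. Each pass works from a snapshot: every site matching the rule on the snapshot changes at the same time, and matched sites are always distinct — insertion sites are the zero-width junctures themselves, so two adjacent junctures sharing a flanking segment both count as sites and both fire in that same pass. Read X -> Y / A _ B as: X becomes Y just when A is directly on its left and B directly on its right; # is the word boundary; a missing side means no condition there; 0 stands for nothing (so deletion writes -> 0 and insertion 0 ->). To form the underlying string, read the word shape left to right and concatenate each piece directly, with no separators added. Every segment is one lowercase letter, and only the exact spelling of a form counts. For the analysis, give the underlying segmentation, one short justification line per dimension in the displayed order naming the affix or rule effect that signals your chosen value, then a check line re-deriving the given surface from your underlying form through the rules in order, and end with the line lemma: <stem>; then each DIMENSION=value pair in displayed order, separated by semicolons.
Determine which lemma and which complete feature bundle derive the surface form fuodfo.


underlying: fuod-fo-i
TOR=ra - signalled by the affix -i
CASE=ma - signalled by the affix -fo
check: fuodfoi -> fuodfo
lemma: fuod; TOR=ra; CASE=ma


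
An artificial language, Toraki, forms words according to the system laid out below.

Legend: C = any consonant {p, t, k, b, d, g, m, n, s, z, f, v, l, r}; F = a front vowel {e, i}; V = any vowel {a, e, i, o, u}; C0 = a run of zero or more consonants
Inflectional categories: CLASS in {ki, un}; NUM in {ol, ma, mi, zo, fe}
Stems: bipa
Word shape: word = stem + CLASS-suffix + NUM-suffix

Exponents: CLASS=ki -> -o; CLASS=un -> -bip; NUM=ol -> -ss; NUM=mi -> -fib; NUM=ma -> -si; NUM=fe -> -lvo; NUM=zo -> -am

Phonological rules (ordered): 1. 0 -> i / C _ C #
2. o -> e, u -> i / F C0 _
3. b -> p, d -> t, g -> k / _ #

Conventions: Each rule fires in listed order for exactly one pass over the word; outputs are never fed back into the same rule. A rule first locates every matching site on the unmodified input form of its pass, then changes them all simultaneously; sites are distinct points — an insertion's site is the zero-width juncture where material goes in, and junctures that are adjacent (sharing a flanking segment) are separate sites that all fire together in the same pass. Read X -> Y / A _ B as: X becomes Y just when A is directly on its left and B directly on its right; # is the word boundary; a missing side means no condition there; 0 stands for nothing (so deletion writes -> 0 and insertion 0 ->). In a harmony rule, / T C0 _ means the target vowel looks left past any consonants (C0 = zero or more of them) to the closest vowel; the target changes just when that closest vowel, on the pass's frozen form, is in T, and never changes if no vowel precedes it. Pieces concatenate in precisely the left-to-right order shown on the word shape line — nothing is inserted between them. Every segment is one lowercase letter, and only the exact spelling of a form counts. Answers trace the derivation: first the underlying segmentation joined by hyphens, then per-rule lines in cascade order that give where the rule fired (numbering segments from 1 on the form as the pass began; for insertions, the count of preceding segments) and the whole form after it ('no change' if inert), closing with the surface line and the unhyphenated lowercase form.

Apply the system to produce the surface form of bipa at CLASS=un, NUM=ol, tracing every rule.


underlying: bipa-bip-ss
1. 0 -> i / C _ C #: inserts after position(s) 8: bipabipsis
2. o -> e, u -> i / F C0 _: no change
3. b -> p, d -> t, g -> k / _ #: no change
surface: bipabipsis
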